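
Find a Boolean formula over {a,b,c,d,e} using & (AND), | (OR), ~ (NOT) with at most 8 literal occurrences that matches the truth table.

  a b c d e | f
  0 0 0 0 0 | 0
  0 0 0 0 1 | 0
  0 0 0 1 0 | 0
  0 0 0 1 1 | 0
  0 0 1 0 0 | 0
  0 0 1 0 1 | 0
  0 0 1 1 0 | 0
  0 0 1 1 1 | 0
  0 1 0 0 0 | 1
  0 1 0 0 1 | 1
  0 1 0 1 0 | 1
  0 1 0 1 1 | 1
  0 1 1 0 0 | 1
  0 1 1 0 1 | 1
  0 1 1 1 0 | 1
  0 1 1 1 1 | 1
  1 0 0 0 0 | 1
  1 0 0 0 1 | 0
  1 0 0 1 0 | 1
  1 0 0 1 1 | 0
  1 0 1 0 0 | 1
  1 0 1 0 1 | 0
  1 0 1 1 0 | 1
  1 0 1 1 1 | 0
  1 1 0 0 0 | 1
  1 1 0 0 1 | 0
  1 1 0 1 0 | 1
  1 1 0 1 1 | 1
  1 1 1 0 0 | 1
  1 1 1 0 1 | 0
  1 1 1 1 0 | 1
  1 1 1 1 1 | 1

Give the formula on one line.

  ~e = 10101010101010101010101010101010
  (~e & a) = 00000000000000001010101010101010
  ~c = 11110000111100001111000011110000
  (~c & ~e) = 10100000101000001010000010100000
  ~a = 11111111111111110000000000000000
  (~a | d) = 11111111111111110011001100110011
  ((~c & ~e) | (~a | d)) = 11111111111111111011001110110011
  (((~c & ~e) | (~a | d)) & b) = 00000000111111110000000010110011
  ((~e & a) | (((~c & ~e) | (~a | d)) & b)) = 00000000111111111010101010111011

((~e & a) | (((~c & ~e) | (~a | d)) & b))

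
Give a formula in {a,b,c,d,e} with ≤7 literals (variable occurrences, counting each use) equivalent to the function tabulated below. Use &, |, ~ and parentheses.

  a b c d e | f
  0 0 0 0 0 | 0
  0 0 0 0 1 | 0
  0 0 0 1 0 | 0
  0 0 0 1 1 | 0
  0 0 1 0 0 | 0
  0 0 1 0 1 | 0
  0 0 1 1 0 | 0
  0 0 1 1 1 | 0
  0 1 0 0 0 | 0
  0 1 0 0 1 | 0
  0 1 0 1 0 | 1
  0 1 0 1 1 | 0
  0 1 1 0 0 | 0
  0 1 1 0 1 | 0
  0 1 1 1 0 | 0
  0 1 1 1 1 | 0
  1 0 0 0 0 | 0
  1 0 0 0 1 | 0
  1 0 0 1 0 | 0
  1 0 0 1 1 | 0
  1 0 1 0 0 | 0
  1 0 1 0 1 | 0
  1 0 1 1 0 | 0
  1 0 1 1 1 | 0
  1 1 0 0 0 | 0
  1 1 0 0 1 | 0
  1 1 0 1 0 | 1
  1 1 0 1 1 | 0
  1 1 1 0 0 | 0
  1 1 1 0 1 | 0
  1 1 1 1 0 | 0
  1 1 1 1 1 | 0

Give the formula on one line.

  (b & d) = 00000000001100110000000000110011
  ~c = 11110000111100001111000011110000
  ~b = 11111111000000001111111100000000
  (~c | ~b) = 11111111111100001111111111110000
  (e | (~c | ~b)) = 11111111111101011111111111110101
  ((b & d) & (e | (~c | ~b))) = 00000000001100010000000000110001
  ~e = 10101010101010101010101010101010
  (((b & d) & (e | (~c | ~b))) & ~e) = 00000000001000000000000000100000

(((b & d) & (e | (~c | ~b))) & ~e)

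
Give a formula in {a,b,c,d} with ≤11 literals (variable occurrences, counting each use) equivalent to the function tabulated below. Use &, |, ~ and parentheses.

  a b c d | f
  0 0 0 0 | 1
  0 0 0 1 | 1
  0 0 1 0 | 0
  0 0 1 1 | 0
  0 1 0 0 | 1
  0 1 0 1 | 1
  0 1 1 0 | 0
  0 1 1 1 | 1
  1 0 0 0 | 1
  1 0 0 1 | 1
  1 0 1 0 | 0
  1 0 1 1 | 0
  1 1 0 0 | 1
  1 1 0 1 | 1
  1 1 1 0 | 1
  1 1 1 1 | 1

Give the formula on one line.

(((~c | b) & ((b & ((c & ~d) & a)) | d)) | ~c)

  ~c = 1100110011001100
  (~c | b) = 1100111111001111
  ~d = 1010101010101010
  (c & ~d) = 0010001000100010
  ((c & ~d) & a) = 0000000000100010
  (b & ((c & ~d) & a)) = 0000000000000010
  ((b & ((c & ~d) & a)) | d) = 0101010101010111
  ((~c | b) & ((b & ((c & ~d) & a)) | d)) = 0100010101000111
  (((~c | b) & ((b & ((c & ~d) & a)) | d)) | ~c) = 1100110111001111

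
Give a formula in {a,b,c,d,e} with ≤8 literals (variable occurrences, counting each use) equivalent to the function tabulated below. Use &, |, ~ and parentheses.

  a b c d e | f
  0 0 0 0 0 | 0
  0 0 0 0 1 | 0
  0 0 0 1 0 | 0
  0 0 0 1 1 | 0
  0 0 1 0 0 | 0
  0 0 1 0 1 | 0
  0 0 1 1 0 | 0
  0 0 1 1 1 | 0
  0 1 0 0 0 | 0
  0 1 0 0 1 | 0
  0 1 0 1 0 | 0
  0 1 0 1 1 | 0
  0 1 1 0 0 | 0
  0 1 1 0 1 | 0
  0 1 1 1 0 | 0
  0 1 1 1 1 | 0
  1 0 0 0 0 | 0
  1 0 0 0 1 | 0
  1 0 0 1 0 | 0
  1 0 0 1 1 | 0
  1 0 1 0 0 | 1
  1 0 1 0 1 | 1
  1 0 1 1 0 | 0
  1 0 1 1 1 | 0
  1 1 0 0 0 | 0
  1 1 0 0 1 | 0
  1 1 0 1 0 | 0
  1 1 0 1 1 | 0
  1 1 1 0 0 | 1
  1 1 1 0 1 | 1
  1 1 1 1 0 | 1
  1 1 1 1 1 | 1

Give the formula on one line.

((~d | b) & (a & (c & (a | d))))

  ~d = 11001100110011001100110011001100
  (~d | b) = 11001100111111111100110011111111
  (a | d) = 00110011001100111111111111111111
  (c & (a | d)) = 00000011000000110000111100001111
  (a & (c & (a | d))) = 00000000000000000000111100001111
  ((~d | b) & (a & (c & (a | d)))) = 00000000000000000000110000001111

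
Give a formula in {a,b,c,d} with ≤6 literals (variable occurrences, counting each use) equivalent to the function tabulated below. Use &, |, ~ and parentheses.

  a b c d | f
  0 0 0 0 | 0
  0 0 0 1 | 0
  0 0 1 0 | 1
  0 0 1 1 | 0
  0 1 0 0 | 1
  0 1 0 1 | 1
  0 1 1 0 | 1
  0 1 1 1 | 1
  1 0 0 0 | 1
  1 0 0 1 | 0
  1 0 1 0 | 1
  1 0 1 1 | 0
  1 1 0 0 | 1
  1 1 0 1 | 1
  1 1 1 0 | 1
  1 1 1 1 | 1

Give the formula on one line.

  ~d = 1010101010101010
  (c & ~d) = 0010001000100010
  (a | (c & ~d)) = 0010001011111111
  (b | (a | (c & ~d))) = 0010111111111111
  ((b | (a | (c & ~d))) & ~d) = 0010101010101010
  (b | ((b | (a | (c & ~d))) & ~d)) = 0010111110101111

(b | ((b | (a | (c & ~d))) & ~d))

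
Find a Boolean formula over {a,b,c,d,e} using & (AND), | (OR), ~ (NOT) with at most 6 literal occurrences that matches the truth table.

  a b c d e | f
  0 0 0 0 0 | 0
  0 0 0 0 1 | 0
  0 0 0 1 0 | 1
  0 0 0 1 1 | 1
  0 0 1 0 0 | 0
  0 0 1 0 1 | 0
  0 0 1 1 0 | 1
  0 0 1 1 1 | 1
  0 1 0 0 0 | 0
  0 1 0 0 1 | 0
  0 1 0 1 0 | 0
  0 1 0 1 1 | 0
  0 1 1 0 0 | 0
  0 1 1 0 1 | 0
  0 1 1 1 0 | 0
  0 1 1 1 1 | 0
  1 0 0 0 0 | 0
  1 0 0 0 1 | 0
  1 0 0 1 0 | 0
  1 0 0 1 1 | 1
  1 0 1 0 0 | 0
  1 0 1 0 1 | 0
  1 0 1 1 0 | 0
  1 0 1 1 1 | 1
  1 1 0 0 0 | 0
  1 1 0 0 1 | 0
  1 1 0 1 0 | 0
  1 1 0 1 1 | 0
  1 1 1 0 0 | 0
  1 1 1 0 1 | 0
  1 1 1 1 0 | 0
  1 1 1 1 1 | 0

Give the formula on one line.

((~a | e) & (~b & d))

  ~a = 11111111111111110000000000000000
  (~a | e) = 11111111111111110101010101010101
  ~b = 11111111000000001111111100000000
  (~b & d) = 00110011000000000011001100000000
  ((~a | e) & (~b & d)) = 00110011000000000001000100000000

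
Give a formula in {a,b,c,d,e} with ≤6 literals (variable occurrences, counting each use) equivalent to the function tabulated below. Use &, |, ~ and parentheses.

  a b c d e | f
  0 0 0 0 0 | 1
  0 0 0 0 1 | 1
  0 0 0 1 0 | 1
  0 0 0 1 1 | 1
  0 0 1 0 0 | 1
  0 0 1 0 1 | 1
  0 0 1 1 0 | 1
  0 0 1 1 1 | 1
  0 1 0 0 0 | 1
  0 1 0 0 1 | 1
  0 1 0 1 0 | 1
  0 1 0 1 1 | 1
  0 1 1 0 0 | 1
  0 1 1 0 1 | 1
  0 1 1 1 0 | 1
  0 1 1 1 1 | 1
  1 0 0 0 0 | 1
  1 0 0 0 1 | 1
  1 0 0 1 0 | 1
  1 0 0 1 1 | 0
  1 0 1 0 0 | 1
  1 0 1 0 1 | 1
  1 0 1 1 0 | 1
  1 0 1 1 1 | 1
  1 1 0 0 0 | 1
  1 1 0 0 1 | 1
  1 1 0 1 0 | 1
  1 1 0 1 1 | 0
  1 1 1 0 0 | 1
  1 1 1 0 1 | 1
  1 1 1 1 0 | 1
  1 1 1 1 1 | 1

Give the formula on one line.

  ~e = 10101010101010101010101010101010
  (c | ~e) = 10101111101011111010111110101111
  ~a = 11111111111111110000000000000000
  ~d = 11001100110011001100110011001100
  (~a | ~d) = 11111111111111111100110011001100
  ((c | ~e) | (~a | ~d)) = 11111111111111111110111111101111

((c | ~e) | (~a | ~d))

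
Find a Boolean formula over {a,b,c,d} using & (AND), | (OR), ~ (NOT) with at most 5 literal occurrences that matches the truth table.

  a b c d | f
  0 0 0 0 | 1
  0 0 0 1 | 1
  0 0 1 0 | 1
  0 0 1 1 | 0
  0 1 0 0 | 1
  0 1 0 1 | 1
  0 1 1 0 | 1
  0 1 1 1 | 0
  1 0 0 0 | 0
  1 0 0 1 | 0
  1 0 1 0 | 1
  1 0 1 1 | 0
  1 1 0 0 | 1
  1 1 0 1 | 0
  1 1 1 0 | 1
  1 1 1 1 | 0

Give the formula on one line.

  (c | b) = 0011111100111111
  ~d = 1010101010101010
  ((c | b) & ~d) = 0010101000101010
  ~c = 1100110011001100
  ~a = 1111111100000000
  (~c & ~a) = 1100110000000000
  (((c | b) & ~d) | (~c & ~a)) = 1110111000101010

(((c | b) & ~d) | (~c & ~a))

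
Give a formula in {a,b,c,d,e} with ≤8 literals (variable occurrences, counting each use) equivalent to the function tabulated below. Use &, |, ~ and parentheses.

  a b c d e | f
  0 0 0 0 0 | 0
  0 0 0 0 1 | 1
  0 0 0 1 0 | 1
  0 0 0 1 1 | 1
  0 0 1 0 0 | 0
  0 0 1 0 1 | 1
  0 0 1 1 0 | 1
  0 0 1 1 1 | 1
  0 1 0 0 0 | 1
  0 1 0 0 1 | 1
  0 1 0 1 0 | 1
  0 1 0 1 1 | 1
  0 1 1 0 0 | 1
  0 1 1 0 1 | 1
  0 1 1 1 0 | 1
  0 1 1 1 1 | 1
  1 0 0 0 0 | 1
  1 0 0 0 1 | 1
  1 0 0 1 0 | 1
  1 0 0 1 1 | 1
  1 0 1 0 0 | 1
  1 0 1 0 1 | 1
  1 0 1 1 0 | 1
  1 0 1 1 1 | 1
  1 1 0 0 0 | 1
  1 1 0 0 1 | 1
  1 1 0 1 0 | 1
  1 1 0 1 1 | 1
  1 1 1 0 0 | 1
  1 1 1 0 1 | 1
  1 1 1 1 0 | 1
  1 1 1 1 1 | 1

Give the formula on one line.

  ~e = 10101010101010101010101010101010
  (a & ~e) = 00000000000000001010101010101010
  (e | (a & ~e)) = 01010101010101011111111111111111
  (b | (e | (a & ~e))) = 01010101111111111111111111111111
  (d | a) = 00110011001100111111111111111111
  ((b | (e | (a & ~e))) | (d | a)) = 01110111111111111111111111111111

((b | (e | (a & ~e))) | (d | a))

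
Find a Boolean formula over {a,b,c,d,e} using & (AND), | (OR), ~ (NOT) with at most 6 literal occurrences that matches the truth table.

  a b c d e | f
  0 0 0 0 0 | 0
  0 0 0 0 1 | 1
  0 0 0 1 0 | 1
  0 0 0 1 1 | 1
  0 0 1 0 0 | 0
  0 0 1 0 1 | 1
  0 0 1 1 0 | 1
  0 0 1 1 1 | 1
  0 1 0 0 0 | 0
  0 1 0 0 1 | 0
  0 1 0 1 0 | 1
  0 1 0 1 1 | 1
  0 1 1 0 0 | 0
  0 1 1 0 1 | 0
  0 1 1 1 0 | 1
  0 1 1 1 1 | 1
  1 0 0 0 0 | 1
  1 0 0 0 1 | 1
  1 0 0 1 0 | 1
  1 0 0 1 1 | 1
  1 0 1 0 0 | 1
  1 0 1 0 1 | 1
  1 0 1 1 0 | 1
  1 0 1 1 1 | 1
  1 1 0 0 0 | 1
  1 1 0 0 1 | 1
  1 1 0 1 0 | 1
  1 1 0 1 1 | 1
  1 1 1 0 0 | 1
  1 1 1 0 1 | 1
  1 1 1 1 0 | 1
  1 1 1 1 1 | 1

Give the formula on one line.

  ~b = 11111111000000001111111100000000
  (~b & e) = 01010101000000000101010100000000
  ((~b & e) | d) = 01110111001100110111011100110011
  (((~b & e) | d) | a) = 01110111001100111111111111111111

(((~b & e) | d) | a)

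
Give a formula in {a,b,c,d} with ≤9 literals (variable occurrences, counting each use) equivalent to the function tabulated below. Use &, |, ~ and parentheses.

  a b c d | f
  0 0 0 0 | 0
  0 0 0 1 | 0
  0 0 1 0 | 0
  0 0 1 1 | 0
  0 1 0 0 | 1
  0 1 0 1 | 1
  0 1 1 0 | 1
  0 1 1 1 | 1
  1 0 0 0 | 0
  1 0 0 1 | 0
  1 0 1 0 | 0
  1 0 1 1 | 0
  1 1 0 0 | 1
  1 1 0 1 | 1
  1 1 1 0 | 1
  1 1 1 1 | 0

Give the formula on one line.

((((~d & (c | ~b)) | ~a) & b) | (~c & b))

  ~d = 1010101010101010
  ~b = 1111000011110000
  (c | ~b) = 1111001111110011
  (~d & (c | ~b)) = 1010001010100010
  ~a = 1111111100000000
  ((~d & (c | ~b)) | ~a) = 1111111110100010
  (((~d & (c | ~b)) | ~a) & b) = 0000111100000010
  ~c = 1100110011001100
  (~c & b) = 0000110000001100
  ((((~d & (c | ~b)) | ~a) & b) | (~c & b)) = 0000111100001110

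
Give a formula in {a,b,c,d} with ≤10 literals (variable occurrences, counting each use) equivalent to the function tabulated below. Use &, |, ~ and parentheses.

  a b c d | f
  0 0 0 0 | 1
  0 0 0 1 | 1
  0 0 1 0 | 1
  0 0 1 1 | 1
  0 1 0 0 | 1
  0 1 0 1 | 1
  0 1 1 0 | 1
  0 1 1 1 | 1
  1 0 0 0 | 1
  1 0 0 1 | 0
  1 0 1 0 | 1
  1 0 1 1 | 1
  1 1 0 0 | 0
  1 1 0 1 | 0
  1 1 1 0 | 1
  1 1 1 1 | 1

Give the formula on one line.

  ~b = 1111000011110000
  (c | b) = 0011111100111111
  (~b & (c | b)) = 0011000000110000
  (a & c) = 0000000000110011
  ~d = 1010101010101010
  (~b & ~d) = 1010000010100000
  ((a & c) | (~b & ~d)) = 1010000010110011
  ((~b & (c | b)) | ((a & c) | (~b & ~d))) = 1011000010110011
  ~a = 1111111100000000
  (((~b & (c | b)) | ((a & c) | (~b & ~d))) | ~a) = 1111111110110011

(((~b & (c | b)) | ((a & c) | (~b & ~d))) | ~a)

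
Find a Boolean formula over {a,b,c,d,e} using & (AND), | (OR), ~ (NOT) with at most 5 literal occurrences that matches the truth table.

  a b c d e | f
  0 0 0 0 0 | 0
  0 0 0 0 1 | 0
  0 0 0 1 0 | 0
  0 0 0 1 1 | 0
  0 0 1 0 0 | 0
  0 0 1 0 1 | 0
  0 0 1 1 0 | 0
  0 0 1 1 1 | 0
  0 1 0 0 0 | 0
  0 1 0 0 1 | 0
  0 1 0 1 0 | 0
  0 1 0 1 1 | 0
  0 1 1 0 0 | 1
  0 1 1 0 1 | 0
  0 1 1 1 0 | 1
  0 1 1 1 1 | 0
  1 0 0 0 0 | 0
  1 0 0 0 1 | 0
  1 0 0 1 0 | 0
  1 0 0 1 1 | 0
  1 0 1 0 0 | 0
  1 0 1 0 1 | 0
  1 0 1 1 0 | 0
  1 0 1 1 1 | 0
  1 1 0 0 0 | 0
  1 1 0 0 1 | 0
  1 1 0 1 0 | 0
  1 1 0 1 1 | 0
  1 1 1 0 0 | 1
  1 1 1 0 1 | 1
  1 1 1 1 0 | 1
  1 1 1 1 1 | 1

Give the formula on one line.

  (b & c) = 00000000000011110000000000001111
  ~e = 10101010101010101010101010101010
  (a | ~e) = 10101010101010101111111111111111
  ((a | ~e) & c) = 00001010000010100000111100001111
  ((b & c) & ((a | ~e) & c)) = 00000000000010100000000000001111

((b & c) & ((a | ~e) & c))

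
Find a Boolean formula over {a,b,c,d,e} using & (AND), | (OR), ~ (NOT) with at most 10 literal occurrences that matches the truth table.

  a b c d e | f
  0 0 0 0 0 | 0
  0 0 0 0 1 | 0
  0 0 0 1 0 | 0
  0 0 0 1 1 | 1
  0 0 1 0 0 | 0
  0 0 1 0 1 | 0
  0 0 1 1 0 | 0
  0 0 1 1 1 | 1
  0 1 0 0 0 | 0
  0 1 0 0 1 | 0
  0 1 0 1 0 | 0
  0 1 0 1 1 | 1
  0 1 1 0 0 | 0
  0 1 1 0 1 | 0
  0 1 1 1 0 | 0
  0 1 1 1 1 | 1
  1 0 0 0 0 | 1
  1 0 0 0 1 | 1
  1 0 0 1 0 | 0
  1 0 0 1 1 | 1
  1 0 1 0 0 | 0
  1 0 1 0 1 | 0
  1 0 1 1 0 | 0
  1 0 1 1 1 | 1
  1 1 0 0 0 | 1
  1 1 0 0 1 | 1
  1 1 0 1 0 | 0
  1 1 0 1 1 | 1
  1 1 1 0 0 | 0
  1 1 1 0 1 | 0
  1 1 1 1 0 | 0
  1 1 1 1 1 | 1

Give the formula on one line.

  (d & e) = 00010001000100010001000100010001
  ~c = 11110000111100001111000011110000
  (~c & a) = 00000000000000001111000011110000
  ~d = 11001100110011001100110011001100
  (a | e) = 01010101010101011111111111111111
  (~d & (a | e)) = 01000100010001001100110011001100
  ((~c & a) & (~d & (a | e))) = 00000000000000001100000011000000
  ((d & e) | ((~c & a) & (~d & (a | e)))) = 00010001000100011101000111010001

((d & e) | ((~c & a) & (~d & (a | e))))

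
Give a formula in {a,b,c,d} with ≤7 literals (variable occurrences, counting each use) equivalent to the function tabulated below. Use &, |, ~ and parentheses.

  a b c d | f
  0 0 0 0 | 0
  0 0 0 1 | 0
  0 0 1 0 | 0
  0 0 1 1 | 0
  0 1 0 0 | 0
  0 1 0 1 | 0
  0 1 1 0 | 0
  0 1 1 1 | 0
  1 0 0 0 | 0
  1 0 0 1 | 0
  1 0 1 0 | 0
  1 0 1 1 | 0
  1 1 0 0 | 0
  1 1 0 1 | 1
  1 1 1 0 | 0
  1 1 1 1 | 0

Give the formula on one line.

  ~c = 1100110011001100
  (~c & d) = 0100010001000100
  ~b = 1111000011110000
  ~d = 1010101010101010
  (~b | ~d) = 1111101011111010
  ((~c & d) | (~b | ~d)) = 1111111011111110
  (b & d) = 0000010100000101
  (a & (b & d)) = 0000000000000101
  (((~c & d) | (~b | ~d)) & (a & (b & d))) = 0000000000000100

(((~c & d) | (~b | ~d)) & (a & (b & d)))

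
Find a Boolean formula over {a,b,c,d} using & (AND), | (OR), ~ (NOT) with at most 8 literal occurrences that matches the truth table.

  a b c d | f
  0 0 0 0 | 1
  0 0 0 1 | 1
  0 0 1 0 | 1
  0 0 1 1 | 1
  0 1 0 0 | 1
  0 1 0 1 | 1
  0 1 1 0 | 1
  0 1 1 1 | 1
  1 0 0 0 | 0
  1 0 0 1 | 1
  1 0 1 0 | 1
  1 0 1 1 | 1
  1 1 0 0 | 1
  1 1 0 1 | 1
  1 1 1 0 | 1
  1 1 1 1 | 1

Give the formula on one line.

  (b | c) = 0011111100111111
  ~a = 1111111100000000
  (a | c) = 0011001111111111
  (d | c) = 0111011101110111
  ((a | c) & (d | c)) = 0011001101110111
  (~a | ((a | c) & (d | c))) = 1111111101110111
  ((b | c) | (~a | ((a | c) & (d | c)))) = 1111111101111111

((b | c) | (~a | ((a | c) & (d | c))))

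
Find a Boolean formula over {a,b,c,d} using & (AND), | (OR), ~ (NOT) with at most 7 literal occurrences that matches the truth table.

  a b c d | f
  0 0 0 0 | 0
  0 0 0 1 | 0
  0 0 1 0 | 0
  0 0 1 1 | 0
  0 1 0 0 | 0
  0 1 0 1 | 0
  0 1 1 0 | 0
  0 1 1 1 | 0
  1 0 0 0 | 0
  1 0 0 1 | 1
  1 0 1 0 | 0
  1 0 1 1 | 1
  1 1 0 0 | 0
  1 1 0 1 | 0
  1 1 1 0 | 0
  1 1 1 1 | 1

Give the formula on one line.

((c | ~b) & (a & (d & (c | a))))

  ~b = 1111000011110000
  (c | ~b) = 1111001111110011
  (c | a) = 0011001111111111
  (d & (c | a)) = 0001000101010101
  (a & (d & (c | a))) = 0000000001010101
  ((c | ~b) & (a & (d & (c | a)))) = 0000000001010001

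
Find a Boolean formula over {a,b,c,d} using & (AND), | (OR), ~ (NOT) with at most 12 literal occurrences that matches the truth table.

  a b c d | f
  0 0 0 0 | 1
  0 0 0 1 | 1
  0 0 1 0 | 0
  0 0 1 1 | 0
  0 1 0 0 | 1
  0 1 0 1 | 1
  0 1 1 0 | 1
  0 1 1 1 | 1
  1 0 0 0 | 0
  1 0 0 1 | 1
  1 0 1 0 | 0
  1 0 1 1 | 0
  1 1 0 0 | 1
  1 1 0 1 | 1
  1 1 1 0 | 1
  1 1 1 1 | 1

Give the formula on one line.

((((d | b) | (d | ~a)) & ~c) | (b & (c | (~a | ~b))))

  (d | b) = 0101111101011111
  ~a = 1111111100000000
  (d | ~a) = 1111111101010101
  ((d | b) | (d | ~a)) = 1111111101011111
  ~c = 1100110011001100
  (((d | b) | (d | ~a)) & ~c) = 1100110001001100
  ~b = 1111000011110000
  (~a | ~b) = 1111111111110000
  (c | (~a | ~b)) = 1111111111110011
  (b & (c | (~a | ~b))) = 0000111100000011
  ((((d | b) | (d | ~a)) & ~c) | (b & (c | (~a | ~b)))) = 1100111101001111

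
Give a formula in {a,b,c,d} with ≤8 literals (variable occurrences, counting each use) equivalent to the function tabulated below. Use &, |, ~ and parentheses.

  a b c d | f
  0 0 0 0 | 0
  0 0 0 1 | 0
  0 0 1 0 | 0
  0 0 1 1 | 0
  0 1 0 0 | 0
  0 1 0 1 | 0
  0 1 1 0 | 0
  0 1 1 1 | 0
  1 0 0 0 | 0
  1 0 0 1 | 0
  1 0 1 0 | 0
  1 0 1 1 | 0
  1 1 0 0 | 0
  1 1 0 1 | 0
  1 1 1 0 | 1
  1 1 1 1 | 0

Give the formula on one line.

  ~b = 1111000011110000
  ~a = 1111111100000000
  (~b | ~a) = 1111111111110000
  ~d = 1010101010101010
  (c & ~d) = 0010001000100010
  ((~b | ~a) | (c & ~d)) = 1111111111110010
  (~b | a) = 1111000011111111
  (b & (~b | a)) = 0000000000001111
  (((~b | ~a) | (c & ~d)) & (b & (~b | a))) = 0000000000000010

(((~b | ~a) | (c & ~d)) & (b & (~b | a)))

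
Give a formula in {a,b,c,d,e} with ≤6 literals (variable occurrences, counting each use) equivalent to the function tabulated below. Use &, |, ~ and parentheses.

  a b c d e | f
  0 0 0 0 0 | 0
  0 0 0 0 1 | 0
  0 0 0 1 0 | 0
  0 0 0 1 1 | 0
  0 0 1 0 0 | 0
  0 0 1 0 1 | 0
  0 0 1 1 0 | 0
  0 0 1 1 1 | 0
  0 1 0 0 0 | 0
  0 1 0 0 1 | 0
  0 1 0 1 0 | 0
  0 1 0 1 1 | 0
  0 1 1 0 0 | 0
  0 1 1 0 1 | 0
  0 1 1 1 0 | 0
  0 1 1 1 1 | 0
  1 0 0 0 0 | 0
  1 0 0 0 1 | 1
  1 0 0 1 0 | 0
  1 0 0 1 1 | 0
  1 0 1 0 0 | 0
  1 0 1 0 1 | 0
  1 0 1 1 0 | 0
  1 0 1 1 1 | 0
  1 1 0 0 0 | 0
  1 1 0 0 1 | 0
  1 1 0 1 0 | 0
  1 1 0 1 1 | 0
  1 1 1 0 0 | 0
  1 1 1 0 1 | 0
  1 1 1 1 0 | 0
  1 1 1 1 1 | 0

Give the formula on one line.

  ~b = 11111111000000001111111100000000
  (e & ~b) = 01010101000000000101010100000000
  (a & (e & ~b)) = 00000000000000000101010100000000
  ~c = 11110000111100001111000011110000
  ~e = 10101010101010101010101010101010
  ~d = 11001100110011001100110011001100
  (~e | ~d) = 11101110111011101110111011101110
  (~c & (~e | ~d)) = 11100000111000001110000011100000
  ((a & (e & ~b)) & (~c & (~e | ~d))) = 00000000000000000100000000000000

((a & (e & ~b)) & (~c & (~e | ~d)))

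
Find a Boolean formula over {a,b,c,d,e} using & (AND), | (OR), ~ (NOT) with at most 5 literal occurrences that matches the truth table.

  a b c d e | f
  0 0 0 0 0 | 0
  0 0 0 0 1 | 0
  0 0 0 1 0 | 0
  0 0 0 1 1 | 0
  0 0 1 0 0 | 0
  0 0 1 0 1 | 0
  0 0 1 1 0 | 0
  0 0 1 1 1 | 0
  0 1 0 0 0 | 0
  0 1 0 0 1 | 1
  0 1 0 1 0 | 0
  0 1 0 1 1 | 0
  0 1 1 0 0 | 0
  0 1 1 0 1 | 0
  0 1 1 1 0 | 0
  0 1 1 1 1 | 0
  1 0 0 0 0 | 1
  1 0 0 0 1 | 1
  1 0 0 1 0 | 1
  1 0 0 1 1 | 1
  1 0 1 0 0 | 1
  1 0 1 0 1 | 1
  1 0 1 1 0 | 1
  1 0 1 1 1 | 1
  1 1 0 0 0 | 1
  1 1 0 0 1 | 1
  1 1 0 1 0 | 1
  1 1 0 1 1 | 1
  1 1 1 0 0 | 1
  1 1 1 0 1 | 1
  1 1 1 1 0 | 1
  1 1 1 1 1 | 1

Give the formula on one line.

  ~c = 11110000111100001111000011110000
  ~d = 11001100110011001100110011001100
  (b & ~d) = 00000000110011000000000011001100
  (~c & (b & ~d)) = 00000000110000000000000011000000
  ((~c & (b & ~d)) & e) = 00000000010000000000000001000000
  (((~c & (b & ~d)) & e) | a) = 00000000010000001111111111111111

(((~c & (b & ~d)) & e) | a)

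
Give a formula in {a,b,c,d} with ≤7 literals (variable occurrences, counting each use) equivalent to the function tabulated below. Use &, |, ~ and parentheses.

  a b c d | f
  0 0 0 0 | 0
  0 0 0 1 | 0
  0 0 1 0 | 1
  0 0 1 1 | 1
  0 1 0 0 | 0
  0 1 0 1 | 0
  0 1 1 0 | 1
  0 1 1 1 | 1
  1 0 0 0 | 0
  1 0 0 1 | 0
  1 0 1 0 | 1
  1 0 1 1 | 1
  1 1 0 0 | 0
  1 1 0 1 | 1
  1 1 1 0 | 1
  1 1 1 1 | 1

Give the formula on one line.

(((b & d) & (b & (~c & a))) | c)

  (b & d) = 0000010100000101
  ~c = 1100110011001100
  (~c & a) = 0000000011001100
  (b & (~c & a)) = 0000000000001100
  ((b & d) & (b & (~c & a))) = 0000000000000100
  (((b & d) & (b & (~c & a))) | c) = 0011001100110111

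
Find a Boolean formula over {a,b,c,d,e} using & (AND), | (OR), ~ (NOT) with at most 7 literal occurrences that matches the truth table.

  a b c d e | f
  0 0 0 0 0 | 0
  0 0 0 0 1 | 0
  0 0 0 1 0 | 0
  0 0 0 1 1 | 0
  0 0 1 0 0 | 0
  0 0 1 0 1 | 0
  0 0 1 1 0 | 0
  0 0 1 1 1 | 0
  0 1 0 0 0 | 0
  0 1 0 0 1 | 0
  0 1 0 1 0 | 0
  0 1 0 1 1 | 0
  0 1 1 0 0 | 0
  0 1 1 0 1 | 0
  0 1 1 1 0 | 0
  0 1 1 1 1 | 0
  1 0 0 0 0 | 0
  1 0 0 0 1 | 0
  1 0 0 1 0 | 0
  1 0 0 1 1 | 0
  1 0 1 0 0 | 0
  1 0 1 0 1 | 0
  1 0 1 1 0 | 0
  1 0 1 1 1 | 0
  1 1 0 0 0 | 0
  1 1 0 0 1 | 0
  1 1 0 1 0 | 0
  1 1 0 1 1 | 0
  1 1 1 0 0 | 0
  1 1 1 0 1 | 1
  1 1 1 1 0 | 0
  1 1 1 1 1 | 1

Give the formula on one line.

  ~b = 11111111000000001111111100000000
  (~b & c) = 00001111000000000000111100000000
  (e & a) = 00000000000000000101010101010101
  ((~b & c) | (e & a)) = 00001111000000000101111101010101
  (c | ~b) = 11111111000011111111111100001111
  (b & (c | ~b)) = 00000000000011110000000000001111
  (((~b & c) | (e & a)) & (b & (c | ~b))) = 00000000000000000000000000000101

(((~b & c) | (e & a)) & (b & (c | ~b)))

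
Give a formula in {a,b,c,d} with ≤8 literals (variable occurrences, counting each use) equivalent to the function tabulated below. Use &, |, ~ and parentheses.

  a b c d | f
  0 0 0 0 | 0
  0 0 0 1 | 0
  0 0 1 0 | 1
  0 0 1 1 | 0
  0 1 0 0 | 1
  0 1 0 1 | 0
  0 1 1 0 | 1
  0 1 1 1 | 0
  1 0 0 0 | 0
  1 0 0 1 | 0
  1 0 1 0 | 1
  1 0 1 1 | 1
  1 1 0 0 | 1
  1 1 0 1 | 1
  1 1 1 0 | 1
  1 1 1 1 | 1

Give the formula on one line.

((~d | (d & a)) & ((b & ((d | ~c) | ~a)) | c))

  ~d = 1010101010101010
  (d & a) = 0000000001010101
  (~d | (d & a)) = 1010101011111111
  ~c = 1100110011001100
  (d | ~c) = 1101110111011101
  ~a = 1111111100000000
  ((d | ~c) | ~a) = 1111111111011101
  (b & ((d | ~c) | ~a)) = 0000111100001101
  ((b & ((d | ~c) | ~a)) | c) = 0011111100111111
  ((~d | (d & a)) & ((b & ((d | ~c) | ~a)) | c)) = 0010101000111111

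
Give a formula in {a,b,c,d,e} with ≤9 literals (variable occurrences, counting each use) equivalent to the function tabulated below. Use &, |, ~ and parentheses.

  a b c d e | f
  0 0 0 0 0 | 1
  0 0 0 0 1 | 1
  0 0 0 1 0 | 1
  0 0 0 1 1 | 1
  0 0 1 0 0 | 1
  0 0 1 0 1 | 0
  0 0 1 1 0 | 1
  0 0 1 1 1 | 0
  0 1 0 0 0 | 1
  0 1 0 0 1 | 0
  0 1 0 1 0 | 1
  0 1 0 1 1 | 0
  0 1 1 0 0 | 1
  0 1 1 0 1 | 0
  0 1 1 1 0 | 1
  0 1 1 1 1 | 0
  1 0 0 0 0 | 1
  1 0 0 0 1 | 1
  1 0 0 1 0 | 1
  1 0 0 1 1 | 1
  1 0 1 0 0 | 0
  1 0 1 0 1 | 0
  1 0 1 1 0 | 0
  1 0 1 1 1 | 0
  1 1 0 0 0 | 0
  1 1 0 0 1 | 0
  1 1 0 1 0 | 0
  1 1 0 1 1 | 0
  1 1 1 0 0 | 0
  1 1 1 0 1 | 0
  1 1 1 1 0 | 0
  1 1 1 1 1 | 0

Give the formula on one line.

  ~c = 11110000111100001111000011110000
  ~b = 11111111000000001111111100000000
  (~c & ~b) = 11110000000000001111000000000000
  (e | a) = 01010101010101011111111111111111
  ((~c & ~b) & (e | a)) = 01010000000000001111000000000000
  ~e = 10101010101010101010101010101010
  ~a = 11111111111111110000000000000000
  (~e & ~a) = 10101010101010100000000000000000
  (((~c & ~b) & (e | a)) | (~e & ~a)) = 11111010101010101111000000000000

(((~c & ~b) & (e | a)) | (~e & ~a))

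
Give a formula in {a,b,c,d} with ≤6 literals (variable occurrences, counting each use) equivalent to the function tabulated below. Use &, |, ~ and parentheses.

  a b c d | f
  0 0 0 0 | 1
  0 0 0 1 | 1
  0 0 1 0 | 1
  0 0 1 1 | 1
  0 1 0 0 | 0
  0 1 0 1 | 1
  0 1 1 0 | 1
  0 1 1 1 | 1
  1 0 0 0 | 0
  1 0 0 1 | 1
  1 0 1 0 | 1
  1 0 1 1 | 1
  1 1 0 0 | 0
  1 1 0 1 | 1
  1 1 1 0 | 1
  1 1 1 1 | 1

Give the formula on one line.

  ~a = 1111111100000000
  ~b = 1111000011110000
  (~a & ~b) = 1111000000000000
  (d | c) = 0111011101110111
  ((~a & ~b) | (d | c)) = 1111011101110111

((~a & ~b) | (d | c))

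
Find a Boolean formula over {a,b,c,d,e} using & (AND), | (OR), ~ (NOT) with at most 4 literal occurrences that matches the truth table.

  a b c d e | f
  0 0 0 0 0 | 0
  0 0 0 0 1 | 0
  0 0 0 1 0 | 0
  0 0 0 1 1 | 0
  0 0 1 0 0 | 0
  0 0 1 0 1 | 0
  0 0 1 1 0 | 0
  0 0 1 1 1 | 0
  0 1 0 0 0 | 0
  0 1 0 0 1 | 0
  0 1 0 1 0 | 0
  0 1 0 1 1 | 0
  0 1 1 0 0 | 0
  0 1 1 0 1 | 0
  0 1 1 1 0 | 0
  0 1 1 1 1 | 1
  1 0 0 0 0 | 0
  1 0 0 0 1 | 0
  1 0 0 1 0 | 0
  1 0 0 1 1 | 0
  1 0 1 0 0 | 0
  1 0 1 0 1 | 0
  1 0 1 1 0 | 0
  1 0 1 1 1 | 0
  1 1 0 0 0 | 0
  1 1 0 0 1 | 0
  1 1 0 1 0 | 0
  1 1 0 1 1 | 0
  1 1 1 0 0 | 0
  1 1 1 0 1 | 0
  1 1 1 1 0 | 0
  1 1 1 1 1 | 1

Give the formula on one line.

(d & ((e & b) & c))

  (e & b) = 00000000010101010000000001010101
  ((e & b) & c) = 00000000000001010000000000000101
  (d & ((e & b) & c)) = 00000000000000010000000000000001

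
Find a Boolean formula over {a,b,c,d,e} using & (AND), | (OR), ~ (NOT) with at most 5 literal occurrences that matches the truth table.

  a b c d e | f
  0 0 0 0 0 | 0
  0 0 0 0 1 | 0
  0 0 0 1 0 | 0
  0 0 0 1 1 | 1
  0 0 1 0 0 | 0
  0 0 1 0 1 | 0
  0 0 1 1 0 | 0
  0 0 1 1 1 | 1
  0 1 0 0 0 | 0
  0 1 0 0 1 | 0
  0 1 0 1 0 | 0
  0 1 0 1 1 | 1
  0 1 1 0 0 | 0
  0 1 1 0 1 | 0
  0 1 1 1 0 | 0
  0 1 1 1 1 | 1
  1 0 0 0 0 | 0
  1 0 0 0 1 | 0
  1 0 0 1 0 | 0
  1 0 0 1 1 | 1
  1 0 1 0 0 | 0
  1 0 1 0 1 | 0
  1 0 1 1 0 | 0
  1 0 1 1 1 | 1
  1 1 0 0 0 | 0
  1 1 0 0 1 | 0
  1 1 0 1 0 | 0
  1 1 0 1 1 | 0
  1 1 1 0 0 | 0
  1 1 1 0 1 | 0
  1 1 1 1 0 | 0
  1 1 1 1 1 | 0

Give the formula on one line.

  ~d = 11001100110011001100110011001100
  (e | ~d) = 11011101110111011101110111011101
  ~b = 11111111000000001111111100000000
  ~a = 11111111111111110000000000000000
  (~b | ~a) = 11111111111111111111111100000000
  ((~b | ~a) & d) = 00110011001100110011001100000000
  ((e | ~d) & ((~b | ~a) & d)) = 00010001000100010001000100000000

((e | ~d) & ((~b | ~a) & d))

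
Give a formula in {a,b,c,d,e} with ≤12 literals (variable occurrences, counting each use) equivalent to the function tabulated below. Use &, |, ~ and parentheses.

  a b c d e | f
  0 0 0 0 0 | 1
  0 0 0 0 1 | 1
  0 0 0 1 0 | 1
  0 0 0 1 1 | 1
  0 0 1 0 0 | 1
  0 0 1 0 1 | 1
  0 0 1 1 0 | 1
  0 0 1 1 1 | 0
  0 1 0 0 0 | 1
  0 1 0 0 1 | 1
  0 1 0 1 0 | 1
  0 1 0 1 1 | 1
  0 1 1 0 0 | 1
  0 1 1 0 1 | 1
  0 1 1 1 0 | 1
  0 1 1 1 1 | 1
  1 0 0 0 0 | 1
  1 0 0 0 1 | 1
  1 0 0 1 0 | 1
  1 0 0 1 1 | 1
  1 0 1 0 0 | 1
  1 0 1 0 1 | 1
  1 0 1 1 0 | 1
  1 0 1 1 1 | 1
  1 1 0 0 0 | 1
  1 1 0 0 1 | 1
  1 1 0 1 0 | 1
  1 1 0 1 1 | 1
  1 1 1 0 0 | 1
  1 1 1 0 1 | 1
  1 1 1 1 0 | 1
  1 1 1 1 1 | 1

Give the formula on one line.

  ~d = 11001100110011001100110011001100
  (b | ~d) = 11001100111111111100110011111111
  ~e = 10101010101010101010101010101010
  (~e | a) = 10101010101010101111111111111111
  ((b | ~d) | (~e | a)) = 11101110111111111111111111111111
  ~c = 11110000111100001111000011110000
  (e | ~d) = 11011101110111011101110111011101
  (~c & (e | ~d)) = 11010000110100001101000011010000
  (e & b) = 00000000010101010000000001010101
  ((~c & (e | ~d)) | (e & b)) = 11010000110101011101000011010101
  (((b | ~d) | (~e | a)) | ((~c & (e | ~d)) | (e & b))) = 11111110111111111111111111111111

(((b | ~d) | (~e | a)) | ((~c & (e | ~d)) | (e & b)))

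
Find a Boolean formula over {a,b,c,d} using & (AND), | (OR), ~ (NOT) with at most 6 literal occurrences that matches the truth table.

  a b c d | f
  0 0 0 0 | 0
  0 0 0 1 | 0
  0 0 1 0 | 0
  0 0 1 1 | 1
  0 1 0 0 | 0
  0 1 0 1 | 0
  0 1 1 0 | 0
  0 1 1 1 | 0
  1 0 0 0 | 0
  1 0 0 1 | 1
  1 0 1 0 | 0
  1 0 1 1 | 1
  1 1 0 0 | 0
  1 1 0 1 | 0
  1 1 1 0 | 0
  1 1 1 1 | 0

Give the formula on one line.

(~b & (d & ((c & ~b) | a)))

  ~b = 1111000011110000
  (c & ~b) = 0011000000110000
  ((c & ~b) | a) = 0011000011111111
  (d & ((c & ~b) | a)) = 0001000001010101
  (~b & (d & ((c & ~b) | a))) = 0001000001010000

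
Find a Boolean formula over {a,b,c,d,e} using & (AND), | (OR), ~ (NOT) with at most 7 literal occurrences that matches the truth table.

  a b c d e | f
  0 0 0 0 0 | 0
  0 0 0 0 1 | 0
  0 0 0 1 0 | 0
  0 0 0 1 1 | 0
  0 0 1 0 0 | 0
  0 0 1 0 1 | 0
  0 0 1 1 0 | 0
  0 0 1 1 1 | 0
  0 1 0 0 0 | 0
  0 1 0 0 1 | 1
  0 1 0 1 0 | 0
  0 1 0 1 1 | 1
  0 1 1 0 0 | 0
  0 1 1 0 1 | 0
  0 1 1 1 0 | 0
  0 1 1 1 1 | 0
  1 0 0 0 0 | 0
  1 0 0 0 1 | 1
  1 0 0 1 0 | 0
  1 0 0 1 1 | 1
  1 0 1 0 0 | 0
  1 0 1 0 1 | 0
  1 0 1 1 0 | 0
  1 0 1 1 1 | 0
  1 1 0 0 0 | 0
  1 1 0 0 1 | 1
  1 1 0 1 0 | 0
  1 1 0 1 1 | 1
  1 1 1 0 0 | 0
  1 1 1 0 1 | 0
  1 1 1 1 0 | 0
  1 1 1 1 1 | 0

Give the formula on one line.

((e & (~e | ~c)) & (b | a))

  ~e = 10101010101010101010101010101010
  ~c = 11110000111100001111000011110000
  (~e | ~c) = 11111010111110101111101011111010
  (e & (~e | ~c)) = 01010000010100000101000001010000
  (b | a) = 00000000111111111111111111111111
  ((e & (~e | ~c)) & (b | a)) = 00000000010100000101000001010000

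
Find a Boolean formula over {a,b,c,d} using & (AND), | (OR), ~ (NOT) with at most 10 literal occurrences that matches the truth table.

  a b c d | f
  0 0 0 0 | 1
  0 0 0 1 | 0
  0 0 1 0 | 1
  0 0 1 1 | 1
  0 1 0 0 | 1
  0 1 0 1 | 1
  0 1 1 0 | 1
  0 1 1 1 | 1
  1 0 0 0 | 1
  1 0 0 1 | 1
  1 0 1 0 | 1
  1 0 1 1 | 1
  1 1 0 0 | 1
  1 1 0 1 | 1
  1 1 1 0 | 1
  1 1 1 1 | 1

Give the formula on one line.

  ~b = 1111000011110000
  ~c = 1100110011001100
  (~b & ~c) = 1100000011000000
  ~a = 1111111100000000
  ((~b & ~c) | ~a) = 1111111111000000
  (b | ((~b & ~c) | ~a)) = 1111111111001111
  ~d = 1010101010101010
  ((b | ((~b & ~c) | ~a)) & ~d) = 1010101010001010
  (b | c) = 0011111100111111
  (a & ~b) = 0000000011110000
  ((b | c) | (a & ~b)) = 0011111111111111
  (((b | ((~b & ~c) | ~a)) & ~d) | ((b | c) | (a & ~b))) = 1011111111111111

(((b | ((~b & ~c) | ~a)) & ~d) | ((b | c) | (a & ~b)))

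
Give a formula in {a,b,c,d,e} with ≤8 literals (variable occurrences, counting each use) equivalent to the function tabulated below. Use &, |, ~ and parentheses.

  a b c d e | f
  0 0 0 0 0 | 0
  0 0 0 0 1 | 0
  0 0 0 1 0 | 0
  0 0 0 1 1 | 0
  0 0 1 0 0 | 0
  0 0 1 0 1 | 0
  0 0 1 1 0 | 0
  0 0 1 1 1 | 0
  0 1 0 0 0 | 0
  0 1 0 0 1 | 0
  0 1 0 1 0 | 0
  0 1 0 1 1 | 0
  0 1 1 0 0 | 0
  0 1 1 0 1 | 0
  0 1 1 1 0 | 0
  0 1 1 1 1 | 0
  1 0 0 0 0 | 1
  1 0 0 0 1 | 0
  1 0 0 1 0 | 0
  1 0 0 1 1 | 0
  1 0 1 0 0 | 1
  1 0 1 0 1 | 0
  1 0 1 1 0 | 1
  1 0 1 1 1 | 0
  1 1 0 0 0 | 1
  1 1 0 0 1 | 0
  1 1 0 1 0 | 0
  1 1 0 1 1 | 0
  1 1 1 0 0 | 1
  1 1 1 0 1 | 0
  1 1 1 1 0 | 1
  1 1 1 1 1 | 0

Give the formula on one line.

  ~e = 10101010101010101010101010101010
  ~d = 11001100110011001100110011001100
  ~c = 11110000111100001111000011110000
  (~d & ~c) = 11000000110000001100000011000000
  (c | (~d & ~c)) = 11001111110011111100111111001111
  (a & (c | (~d & ~c))) = 00000000000000001100111111001111
  (~e & (a & (c | (~d & ~c)))) = 00000000000000001000101010001010

(~e & (a & (c | (~d & ~c))))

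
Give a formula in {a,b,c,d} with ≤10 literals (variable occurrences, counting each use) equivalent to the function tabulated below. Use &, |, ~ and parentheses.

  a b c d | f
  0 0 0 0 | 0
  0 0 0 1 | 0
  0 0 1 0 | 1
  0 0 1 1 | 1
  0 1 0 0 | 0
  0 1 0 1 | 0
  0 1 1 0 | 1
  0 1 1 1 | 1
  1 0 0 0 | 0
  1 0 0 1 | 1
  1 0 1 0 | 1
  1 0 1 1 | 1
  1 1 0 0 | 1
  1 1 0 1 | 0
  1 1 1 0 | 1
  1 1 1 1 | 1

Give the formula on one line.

((((b & a) & ~d) | c) | (d & (~b & a)))

  (b & a) = 0000000000001111
  ~d = 1010101010101010
  ((b & a) & ~d) = 0000000000001010
  (((b & a) & ~d) | c) = 0011001100111011
  ~b = 1111000011110000
  (~b & a) = 0000000011110000
  (d & (~b & a)) = 0000000001010000
  ((((b & a) & ~d) | c) | (d & (~b & a))) = 0011001101111011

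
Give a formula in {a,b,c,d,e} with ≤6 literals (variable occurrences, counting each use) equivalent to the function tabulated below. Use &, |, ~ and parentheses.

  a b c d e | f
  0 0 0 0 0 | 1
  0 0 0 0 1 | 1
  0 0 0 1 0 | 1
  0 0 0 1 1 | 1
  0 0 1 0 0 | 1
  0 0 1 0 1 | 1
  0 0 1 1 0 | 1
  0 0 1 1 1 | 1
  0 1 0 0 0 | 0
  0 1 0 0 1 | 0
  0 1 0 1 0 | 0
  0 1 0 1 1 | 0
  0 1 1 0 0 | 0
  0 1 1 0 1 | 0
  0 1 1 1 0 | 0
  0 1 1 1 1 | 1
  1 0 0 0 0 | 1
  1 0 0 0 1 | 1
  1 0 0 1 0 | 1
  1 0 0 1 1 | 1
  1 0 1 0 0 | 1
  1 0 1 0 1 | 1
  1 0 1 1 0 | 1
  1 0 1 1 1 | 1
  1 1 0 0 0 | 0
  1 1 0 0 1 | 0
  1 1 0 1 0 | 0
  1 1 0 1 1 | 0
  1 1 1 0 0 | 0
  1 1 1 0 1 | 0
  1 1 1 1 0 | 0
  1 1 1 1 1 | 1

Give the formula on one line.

(((d & c) & (d & e)) | ~b)

  (d & c) = 00000011000000110000001100000011
  (d & e) = 00010001000100010001000100010001
  ((d & c) & (d & e)) = 00000001000000010000000100000001
  ~b = 11111111000000001111111100000000
  (((d & c) & (d & e)) | ~b) = 11111111000000011111111100000001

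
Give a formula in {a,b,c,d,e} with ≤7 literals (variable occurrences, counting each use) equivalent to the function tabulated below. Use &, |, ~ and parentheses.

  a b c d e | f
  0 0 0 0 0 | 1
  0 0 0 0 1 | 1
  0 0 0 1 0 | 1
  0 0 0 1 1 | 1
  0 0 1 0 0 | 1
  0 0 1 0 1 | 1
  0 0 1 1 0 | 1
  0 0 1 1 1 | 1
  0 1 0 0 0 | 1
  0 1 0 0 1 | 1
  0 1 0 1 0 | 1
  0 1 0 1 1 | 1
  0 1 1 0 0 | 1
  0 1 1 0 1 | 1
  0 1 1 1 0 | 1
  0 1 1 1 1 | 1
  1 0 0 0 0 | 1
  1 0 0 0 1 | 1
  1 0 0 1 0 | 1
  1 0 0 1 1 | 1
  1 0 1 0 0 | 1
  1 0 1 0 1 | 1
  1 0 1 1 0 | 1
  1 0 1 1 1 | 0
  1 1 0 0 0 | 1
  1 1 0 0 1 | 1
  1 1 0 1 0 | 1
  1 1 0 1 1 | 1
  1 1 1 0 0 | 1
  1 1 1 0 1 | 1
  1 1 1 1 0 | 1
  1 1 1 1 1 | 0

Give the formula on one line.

(~c | ((~d | ~a) | ((~b | c) & ~e)))

  ~c = 11110000111100001111000011110000
  ~d = 11001100110011001100110011001100
  ~a = 11111111111111110000000000000000
  (~d | ~a) = 11111111111111111100110011001100
  ~b = 11111111000000001111111100000000
  (~b | c) = 11111111000011111111111100001111
  ~e = 10101010101010101010101010101010
  ((~b | c) & ~e) = 10101010000010101010101000001010
  ((~d | ~a) | ((~b | c) & ~e)) = 11111111111111111110111011001110
  (~c | ((~d | ~a) | ((~b | c) & ~e))) = 11111111111111111111111011111110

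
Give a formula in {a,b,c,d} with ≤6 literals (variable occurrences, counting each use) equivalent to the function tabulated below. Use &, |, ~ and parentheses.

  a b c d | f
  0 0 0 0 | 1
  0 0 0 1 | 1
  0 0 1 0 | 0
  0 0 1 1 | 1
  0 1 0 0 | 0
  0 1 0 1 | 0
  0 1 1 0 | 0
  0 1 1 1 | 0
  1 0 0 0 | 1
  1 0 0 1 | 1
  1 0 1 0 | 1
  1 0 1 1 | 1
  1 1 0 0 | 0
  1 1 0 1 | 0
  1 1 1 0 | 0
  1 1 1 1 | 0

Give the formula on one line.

(((~c | d) | a) & ~b)

  ~c = 1100110011001100
  (~c | d) = 1101110111011101
  ((~c | d) | a) = 1101110111111111
  ~b = 1111000011110000
  (((~c | d) | a) & ~b) = 1101000011110000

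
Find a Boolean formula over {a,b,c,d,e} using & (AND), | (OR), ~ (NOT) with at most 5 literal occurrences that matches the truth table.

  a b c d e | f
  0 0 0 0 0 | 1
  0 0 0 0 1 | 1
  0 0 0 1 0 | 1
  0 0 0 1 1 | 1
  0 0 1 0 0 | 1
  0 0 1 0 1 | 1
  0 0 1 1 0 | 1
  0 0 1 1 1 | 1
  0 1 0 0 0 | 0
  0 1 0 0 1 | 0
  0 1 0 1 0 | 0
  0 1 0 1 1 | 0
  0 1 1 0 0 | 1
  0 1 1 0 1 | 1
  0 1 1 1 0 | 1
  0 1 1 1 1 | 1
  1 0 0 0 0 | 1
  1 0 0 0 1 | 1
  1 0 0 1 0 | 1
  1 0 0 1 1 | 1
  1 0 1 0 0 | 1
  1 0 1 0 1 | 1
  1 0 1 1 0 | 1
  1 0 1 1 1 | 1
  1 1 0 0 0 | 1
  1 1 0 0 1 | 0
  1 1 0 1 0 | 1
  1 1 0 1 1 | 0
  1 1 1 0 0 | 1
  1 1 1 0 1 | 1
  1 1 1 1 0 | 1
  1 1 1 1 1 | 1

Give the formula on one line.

((c | (~e & a)) | ~b)

  ~e = 10101010101010101010101010101010
  (~e & a) = 00000000000000001010101010101010
  (c | (~e & a)) = 00001111000011111010111110101111
  ~b = 11111111000000001111111100000000
  ((c | (~e & a)) | ~b) = 11111111000011111111111110101111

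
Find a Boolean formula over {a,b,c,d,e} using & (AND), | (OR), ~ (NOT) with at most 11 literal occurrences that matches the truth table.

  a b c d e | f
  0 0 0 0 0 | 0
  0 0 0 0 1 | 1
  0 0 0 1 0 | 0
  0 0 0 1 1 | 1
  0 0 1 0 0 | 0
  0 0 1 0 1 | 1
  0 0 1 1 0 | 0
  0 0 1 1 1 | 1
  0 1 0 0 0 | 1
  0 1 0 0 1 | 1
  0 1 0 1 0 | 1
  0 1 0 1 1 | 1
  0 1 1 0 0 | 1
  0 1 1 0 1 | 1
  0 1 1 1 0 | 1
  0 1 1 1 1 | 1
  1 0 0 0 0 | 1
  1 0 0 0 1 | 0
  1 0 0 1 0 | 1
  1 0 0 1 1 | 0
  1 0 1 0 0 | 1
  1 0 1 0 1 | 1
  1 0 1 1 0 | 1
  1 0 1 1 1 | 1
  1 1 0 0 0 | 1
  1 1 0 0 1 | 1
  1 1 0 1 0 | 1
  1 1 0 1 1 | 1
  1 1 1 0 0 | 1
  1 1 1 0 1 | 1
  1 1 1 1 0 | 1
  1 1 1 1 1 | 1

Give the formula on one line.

  ~a = 11111111111111110000000000000000
  (~a | b) = 11111111111111110000000011111111
  (c | (~a | b)) = 11111111111111110000111111111111
  ~e = 10101010101010101010101010101010
  (~e | c) = 10101111101011111010111110101111
  ((~e | c) | ~a) = 11111111111111111010111110101111
  ((c | (~a | b)) | ((~e | c) | ~a)) = 11111111111111111010111111111111
  (a | b) = 00000000111111111111111111111111
  ((a | b) | e) = 01010101111111111111111111111111
  (((c | (~a | b)) | ((~e | c) | ~a)) & ((a | b) | e)) = 01010101111111111010111111111111

(((c | (~a | b)) | ((~e | c) | ~a)) & ((a | b) | e))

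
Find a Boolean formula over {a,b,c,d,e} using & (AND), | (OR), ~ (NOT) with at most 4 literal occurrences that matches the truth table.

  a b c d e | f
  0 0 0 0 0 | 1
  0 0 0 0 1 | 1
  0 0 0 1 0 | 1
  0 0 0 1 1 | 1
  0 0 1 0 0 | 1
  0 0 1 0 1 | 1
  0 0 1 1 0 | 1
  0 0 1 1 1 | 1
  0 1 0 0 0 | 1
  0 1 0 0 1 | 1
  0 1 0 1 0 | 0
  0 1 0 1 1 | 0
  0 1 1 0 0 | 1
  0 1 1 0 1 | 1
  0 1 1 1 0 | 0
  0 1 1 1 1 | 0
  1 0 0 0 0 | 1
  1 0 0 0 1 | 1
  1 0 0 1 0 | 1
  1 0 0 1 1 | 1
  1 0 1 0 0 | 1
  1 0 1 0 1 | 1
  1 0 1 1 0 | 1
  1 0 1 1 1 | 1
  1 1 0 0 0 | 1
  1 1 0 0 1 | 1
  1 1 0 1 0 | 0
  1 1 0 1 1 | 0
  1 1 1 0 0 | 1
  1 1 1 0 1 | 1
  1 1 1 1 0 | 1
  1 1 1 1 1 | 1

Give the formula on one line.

(((c & a) | ~b) | ~d)

  (c & a) = 00000000000000000000111100001111
  ~b = 11111111000000001111111100000000
  ((c & a) | ~b) = 11111111000000001111111100001111
  ~d = 11001100110011001100110011001100
  (((c & a) | ~b) | ~d) = 11111111110011001111111111001111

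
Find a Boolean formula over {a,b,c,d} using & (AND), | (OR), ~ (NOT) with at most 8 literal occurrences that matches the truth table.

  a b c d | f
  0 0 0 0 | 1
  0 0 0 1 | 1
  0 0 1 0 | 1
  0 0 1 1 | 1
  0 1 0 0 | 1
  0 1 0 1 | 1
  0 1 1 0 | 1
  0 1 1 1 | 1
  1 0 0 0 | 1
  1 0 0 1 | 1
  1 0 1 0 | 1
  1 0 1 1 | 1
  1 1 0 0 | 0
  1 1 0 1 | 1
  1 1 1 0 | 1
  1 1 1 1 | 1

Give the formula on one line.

(((~b | d) & a) | (c | ~a))

  ~b = 1111000011110000
  (~b | d) = 1111010111110101
  ((~b | d) & a) = 0000000011110101
  ~a = 1111111100000000
  (c | ~a) = 1111111100110011
  (((~b | d) & a) | (c | ~a)) = 1111111111110111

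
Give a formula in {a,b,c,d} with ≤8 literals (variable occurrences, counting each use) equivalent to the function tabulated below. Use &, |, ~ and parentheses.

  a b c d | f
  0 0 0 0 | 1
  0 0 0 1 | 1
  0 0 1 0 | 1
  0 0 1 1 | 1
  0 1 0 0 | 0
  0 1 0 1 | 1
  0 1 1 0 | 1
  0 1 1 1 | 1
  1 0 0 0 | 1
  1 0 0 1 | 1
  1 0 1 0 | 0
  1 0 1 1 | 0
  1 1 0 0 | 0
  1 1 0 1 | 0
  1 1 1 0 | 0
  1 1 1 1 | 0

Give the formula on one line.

  ~a = 1111111100000000
  ~c = 1100110011001100
  (~a | ~c) = 1111111111001100
  ~b = 1111000011110000
  (~a & d) = 0101010100000000
  (~b | (~a & d)) = 1111010111110000
  ((~b | (~a & d)) | c) = 1111011111110011
  ((~a | ~c) & ((~b | (~a & d)) | c)) = 1111011111000000

((~a | ~c) & ((~b | (~a & d)) | c))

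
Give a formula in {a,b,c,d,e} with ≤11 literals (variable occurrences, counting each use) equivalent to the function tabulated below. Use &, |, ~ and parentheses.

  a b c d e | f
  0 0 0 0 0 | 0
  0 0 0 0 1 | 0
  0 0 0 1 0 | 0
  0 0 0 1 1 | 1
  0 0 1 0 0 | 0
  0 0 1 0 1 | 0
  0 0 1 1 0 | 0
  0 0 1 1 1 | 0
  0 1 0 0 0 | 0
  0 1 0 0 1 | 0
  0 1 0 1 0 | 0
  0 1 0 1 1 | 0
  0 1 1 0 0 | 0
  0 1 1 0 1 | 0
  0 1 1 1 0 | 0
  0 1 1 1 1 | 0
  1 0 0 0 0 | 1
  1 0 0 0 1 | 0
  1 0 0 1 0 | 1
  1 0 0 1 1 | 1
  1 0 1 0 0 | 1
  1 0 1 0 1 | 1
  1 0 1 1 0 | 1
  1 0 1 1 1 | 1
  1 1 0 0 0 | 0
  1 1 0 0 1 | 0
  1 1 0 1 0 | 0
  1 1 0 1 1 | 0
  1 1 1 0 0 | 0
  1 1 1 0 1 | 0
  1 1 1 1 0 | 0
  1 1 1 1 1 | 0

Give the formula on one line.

  ~c = 11110000111100001111000011110000
  (~c | a) = 11110000111100001111111111111111
  (d & e) = 00010001000100010001000100010001
  ((d & e) | a) = 00010001000100011111111111111111
  ((~c | a) & ((d & e) | a)) = 00010000000100001111111111111111
  ~b = 11111111000000001111111100000000
  ~e = 10101010101010101010101010101010
  (d | c) = 00111111001111110011111100111111
  (~e | (d | c)) = 10111111101111111011111110111111
  (~b & (~e | (d | c))) = 10111111000000001011111100000000
  (((~c | a) & ((d & e) | a)) & (~b & (~e | (d | c)))) = 00010000000000001011111100000000

(((~c | a) & ((d & e) | a)) & (~b & (~e | (d | c))))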